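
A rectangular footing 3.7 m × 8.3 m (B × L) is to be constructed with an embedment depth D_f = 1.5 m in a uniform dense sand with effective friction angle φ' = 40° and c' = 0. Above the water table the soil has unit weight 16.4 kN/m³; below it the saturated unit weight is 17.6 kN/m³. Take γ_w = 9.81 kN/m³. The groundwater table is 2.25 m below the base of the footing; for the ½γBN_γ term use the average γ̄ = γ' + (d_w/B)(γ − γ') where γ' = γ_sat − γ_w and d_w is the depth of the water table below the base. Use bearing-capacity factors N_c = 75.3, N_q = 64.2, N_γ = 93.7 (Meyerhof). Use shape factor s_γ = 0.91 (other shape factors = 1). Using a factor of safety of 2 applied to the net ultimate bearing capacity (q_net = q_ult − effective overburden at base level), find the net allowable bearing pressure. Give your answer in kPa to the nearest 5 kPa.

q = γ·D_f = 16.4 × 1.5 = 24.6 kPa.
γ' = 7.79 kN/m³; averaging over the depth B below the base, γ̄ = γ' + (d_w/B)(γ − γ') = 13.026 kN/m³.
q·N_q = 24.6 × 64.2 = 1579.3 kPa
0.5·γ·B·N_γ·s_γ = 0.5 × 13.026 × 3.7 × 93.7 × 0.91 = 2054.7 kPa
q_ult = 1579.3 + 2054.7 = 3634.1 kPa.
Net ultimate: q_net = 3634.1 − 24.6 = 3609.5 kPa.
q_all(net) = 3609.5 / 2 = 1804.7 kPa.

q_all(net) ≈ 1805 kPa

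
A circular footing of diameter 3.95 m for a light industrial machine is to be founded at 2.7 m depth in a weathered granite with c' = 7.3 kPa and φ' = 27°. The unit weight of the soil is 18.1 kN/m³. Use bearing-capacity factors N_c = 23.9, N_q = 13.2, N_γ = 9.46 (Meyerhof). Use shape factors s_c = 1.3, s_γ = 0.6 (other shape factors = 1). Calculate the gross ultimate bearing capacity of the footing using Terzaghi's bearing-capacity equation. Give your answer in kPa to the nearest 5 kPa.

Overburden at base level: q = 18.1 × 2.7 = 48.87 kPa.
Cohesion term c·N_c·s_c = 7.3 × 23.9 × 1.3 = 226.81 kPa; surcharge term q·N_q = 48.87 × 13.2 = 645.08 kPa; self-weight term 0.5·γ·B·N_γ·s_γ = 0.5 × 18.1 × 3.95 × 9.46 × 0.6 = 202.9 kPa.
q_ult = 226.81 + 645.08 + 202.9 = 1074.8 kPa.

q_ult ≈ 1075 kPa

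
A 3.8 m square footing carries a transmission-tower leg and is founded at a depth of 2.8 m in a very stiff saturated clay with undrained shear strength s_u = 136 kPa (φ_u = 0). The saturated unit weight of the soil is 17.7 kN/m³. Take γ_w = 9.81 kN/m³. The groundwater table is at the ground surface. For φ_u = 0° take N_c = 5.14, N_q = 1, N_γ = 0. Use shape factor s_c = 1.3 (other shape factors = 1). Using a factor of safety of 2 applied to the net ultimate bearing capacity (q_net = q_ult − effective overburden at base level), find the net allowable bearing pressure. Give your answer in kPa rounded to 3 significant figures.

Water table at ground surface, so effective unit weight γ' = 17.7 − 9.81 = 7.89 kN/m³ is used throughout; overburden q = 7.89 × 2.8 = 22.092 kPa.
Cohesion term c·N_c·s_c = 136 × 5.14 × 1.3 = 908.75 kPa; surcharge term q·N_q = 22.092 × 1 = 22.092 kPa.
q_ult = 908.75 + 22.092 = 930.84 kPa.
Net ultimate: q_net = 930.84 − 22.092 = 908.75 kPa.
q_all(net) = 908.75 / 2 = 454.38 kPa.

q_all(net) ≈ 454 kPa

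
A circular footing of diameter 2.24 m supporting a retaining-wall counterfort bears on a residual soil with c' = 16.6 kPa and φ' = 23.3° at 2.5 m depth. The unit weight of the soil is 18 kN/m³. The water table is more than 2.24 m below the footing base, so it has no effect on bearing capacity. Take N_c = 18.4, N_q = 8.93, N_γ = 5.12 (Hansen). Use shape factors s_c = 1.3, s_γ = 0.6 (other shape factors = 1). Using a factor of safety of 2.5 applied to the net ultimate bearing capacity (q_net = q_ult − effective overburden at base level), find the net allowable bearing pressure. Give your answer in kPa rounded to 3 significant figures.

q = γ·D_f = 18 × 2.5 = 45 kPa.
c·N_c·s_c = 16.6 × 18.4 × 1.3 = 397.07 kPa
q·N_q = 45 × 8.93 = 401.85 kPa
0.5·γ·B·N_γ·s_γ = 0.5 × 18 × 2.24 × 5.12 × 0.6 = 61.932 kPa
q_ult = 397.07 + 401.85 + 61.932 = 860.85 kPa.
Net ultimate: q_net = 860.85 − 45 = 815.85 kPa.
q_all(net) = 815.85 / 2.5 = 326.34 kPa.

q_all(net) ≈ 326 kPa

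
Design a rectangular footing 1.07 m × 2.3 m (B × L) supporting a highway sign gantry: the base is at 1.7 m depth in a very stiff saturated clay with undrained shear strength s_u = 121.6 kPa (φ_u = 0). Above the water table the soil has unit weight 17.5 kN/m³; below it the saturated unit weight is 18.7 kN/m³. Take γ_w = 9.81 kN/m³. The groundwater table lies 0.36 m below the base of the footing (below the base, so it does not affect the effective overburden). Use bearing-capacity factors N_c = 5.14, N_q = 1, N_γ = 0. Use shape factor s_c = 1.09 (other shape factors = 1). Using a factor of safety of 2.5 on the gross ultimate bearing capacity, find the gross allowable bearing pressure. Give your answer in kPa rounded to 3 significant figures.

Overburden at base level: q = 17.5 × 1.7 = 29.75 kPa.
Cohesion term c·N_c·s_c = 121.6 × 5.14 × 1.09 = 681.28 kPa; surcharge term q·N_q = 29.75 × 1 = 29.75 kPa.
q_ult = 681.28 + 29.75 = 711.03 kPa.
q_all = 711.03 / 2.5 = 284.41 kPa.

q_all ≈ 284 kPa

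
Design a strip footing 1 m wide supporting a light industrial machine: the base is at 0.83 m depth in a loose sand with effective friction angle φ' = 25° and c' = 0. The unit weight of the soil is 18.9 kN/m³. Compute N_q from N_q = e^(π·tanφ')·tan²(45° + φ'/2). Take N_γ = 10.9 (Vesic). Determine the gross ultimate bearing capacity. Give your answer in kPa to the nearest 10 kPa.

tan25° = 0.4663, so N_q = e^(π×0.4663)·tan²(57.5°) = 4.327 × 2.464 = 10.66.
Overburden at base level: q = 18.9 × 0.83 = 15.687 kPa.
Surcharge term q·N_q = 15.687 × 10.662 = 167.26 kPa; self-weight term 0.5·γ·B·N_γ = 0.5 × 18.9 × 1 × 10.9 = 103 kPa.
q_ult = 167.26 + 103 = 270.26 kPa.

q_ult ≈ 270 kPa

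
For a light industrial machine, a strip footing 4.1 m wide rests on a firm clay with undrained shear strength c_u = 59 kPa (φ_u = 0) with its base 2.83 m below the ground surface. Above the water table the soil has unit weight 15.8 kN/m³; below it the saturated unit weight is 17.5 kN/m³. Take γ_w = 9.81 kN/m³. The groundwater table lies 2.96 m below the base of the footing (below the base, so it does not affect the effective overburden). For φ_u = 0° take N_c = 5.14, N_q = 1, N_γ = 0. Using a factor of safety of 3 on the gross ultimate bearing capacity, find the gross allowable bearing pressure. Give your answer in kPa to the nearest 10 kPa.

q_all ≈ 120 kPa

Effective surcharge at the founding depth q = γ·D_f = 15.8 × 2.83 = 44.714 kPa.
q_ult = c·N_c + q·N_q
     = 59 × 5.14 + 44.714 × 1
     = 303.26 + 44.714 = 347.97 kPa.
q_all = 347.97 / 3 = 115.99 kPa.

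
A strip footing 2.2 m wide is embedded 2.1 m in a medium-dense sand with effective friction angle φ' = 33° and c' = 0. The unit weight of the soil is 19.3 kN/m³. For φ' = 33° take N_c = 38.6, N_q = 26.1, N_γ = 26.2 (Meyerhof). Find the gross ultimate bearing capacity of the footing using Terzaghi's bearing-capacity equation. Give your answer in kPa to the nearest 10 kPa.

q_ult ≈ 1610 kPa

Effective surcharge at the founding depth q = γ·D_f = 19.3 × 2.1 = 40.53 kPa.
q_ult = q·N_q + 0.5·γ·B·N_γ
     = 40.53 × 26.1 + 0.5 × 19.3 × 2.2 × 26.2
     = 1057.8 + 556.23 = 1614.1 kPa.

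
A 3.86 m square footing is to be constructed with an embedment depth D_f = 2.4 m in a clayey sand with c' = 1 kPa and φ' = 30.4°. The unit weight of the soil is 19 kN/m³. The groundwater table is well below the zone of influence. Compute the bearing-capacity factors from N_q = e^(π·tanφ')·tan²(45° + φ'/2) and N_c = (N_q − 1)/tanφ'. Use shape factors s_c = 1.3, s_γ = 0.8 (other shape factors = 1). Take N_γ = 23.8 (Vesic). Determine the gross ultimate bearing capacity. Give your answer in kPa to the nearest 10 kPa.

q_ult ≈ 1620 kPa

tan30.4° = 0.5867, so N_q = e^(π×0.5867)·tan²(60.2°) = 6.316 × 3.049 = 19.26.
N_c = (19.26 − 1)/tan30.4° = 31.12.
q = γ·D_f = 19 × 2.4 = 45.6 kPa.
c·N_c·s_c = 1 × 31.12 × 1.3 = 40.456 kPa
q·N_q = 45.6 × 19.258 = 878.17 kPa
0.5·γ·B·N_γ·s_γ = 0.5 × 19 × 3.86 × 23.8 × 0.8 = 698.2 kPa
q_ult = 40.456 + 878.17 + 698.2 = 1616.8 kPa.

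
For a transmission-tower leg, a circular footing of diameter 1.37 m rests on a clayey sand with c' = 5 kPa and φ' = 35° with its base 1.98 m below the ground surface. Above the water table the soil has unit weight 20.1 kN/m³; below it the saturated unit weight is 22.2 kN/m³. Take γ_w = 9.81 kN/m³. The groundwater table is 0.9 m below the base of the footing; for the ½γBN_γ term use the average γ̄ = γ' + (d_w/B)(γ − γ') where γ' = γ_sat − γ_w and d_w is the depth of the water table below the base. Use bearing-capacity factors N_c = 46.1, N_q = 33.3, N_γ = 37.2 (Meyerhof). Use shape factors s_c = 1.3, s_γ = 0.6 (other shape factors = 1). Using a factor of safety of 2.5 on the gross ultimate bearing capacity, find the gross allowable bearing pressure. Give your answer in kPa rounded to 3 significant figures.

q_all ≈ 757 kPa

Effective surcharge at the founding depth q = γ·D_f = 20.1 × 1.98 = 39.798 kPa.
With d_w = 0.9 m < B, γ̄ = 12.39 + (0.9/1.37) × (20.1 − 12.39) = 17.455 kN/m³.
q_ult = c·N_c·s_c + q·N_q + 0.5·γ·B·N_γ·s_γ
     = 5 × 46.1 × 1.3 + 39.798 × 33.3 + 0.5 × 17.455 × 1.37 × 37.2 × 0.6
     = 299.65 + 1325.3 + 266.87 = 1891.8 kPa.
q_all = 1891.8 / 2.5 = 756.72 kPa.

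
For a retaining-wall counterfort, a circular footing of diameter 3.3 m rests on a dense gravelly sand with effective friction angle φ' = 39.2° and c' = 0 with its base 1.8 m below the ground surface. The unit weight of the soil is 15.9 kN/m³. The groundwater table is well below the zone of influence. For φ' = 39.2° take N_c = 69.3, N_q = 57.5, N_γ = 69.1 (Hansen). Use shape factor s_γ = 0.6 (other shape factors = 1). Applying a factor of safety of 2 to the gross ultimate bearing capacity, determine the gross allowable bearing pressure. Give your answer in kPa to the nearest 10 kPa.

q_all ≈ 1370 kPa

Effective surcharge at the founding depth q = γ·D_f = 15.9 × 1.8 = 28.62 kPa.
q_ult = q·N_q + 0.5·γ·B·N_γ·s_γ
     = 28.62 × 57.5 + 0.5 × 15.9 × 3.3 × 69.1 × 0.6
     = 1645.7 + 1087.7 = 2733.4 kPa.
q_all = q_ult / FS = 2733.4 / 2 = 1366.7 kPa.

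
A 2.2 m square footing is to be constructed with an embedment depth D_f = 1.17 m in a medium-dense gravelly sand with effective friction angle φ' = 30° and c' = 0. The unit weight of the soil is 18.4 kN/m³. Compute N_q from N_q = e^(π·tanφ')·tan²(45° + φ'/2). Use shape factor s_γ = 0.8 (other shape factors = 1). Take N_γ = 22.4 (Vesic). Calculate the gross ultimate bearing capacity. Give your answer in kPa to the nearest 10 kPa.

q_ult ≈ 760 kPa

tan30° = 0.5774, so N_q = e^(π×0.5774)·tan²(60°) = 6.134 × 3.0 = 18.4.
q = γ·D_f = 18.4 × 1.17 = 21.528 kPa.
q·N_q = 21.528 × 18.401 = 396.14 kPa
0.5·γ·B·N_γ·s_γ = 0.5 × 18.4 × 2.2 × 22.4 × 0.8 = 362.7 kPa
q_ult = 396.14 + 362.7 = 758.84 kPa.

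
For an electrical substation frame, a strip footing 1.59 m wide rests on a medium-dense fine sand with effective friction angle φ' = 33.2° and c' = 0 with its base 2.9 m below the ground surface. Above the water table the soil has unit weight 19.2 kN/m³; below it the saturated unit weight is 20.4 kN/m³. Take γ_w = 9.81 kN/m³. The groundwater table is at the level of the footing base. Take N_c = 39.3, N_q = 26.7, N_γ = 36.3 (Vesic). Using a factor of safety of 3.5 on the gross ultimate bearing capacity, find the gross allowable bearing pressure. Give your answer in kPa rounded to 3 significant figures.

q_all ≈ 512 kPa

q = γ·D_f = 19.2 × 2.9 = 55.68 kPa.
For the ½γBN_γ term take γ' = 20.4 − 9.81 = 10.59 kN/m³ (soil below base is submerged).
q·N_q = 55.68 × 26.7 = 1486.7 kPa
0.5·γ·B·N_γ = 0.5 × 10.59 × 1.59 × 36.3 = 305.61 kPa
q_ult = 1486.7 + 305.61 = 1792.3 kPa.
q_all = 1792.3 / 3.5 = 512.08 kPa.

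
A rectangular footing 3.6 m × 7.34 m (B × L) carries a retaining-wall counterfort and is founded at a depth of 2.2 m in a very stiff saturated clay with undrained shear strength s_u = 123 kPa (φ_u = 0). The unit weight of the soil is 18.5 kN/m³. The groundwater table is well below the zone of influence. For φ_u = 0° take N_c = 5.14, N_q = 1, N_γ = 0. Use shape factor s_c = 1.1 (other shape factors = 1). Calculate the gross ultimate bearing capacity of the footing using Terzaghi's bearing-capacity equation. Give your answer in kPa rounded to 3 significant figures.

q_ult ≈ 736 kPa

Overburden at base level: q = 18.5 × 2.2 = 40.7 kPa.
Cohesion term c·N_c·s_c = 123 × 5.14 × 1.1 = 695.44 kPa; surcharge term q·N_q = 40.7 × 1 = 40.7 kPa.
q_ult = 695.44 + 40.7 = 736.14 kPa.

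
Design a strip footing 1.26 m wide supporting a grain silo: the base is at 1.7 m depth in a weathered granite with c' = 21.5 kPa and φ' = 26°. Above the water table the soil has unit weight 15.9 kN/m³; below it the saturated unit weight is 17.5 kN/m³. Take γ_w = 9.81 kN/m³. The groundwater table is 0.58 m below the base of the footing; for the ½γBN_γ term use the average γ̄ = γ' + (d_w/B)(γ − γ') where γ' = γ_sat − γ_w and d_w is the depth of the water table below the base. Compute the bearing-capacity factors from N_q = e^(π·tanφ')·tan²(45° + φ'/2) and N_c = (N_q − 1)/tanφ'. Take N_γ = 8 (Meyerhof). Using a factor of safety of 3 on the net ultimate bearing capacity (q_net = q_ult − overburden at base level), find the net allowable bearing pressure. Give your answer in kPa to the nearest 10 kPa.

q_all(net) ≈ 280 kPa

N_q = e^(π·tan26°)·tan²(58°) = 11.85; N_c = (N_q − 1)/tanφ' = 22.25.
Overburden at base level: q = 15.9 × 1.7 = 27.03 kPa.
The water table is 0.58 m below the base (< B = 1.26 m), so the ½γBN_γ term uses γ̄ = γ' + (d_w/B)(γ − γ') = 7.69 + (0.58/1.26)(15.9 − 7.69) = 11.469 kN/m³.
Cohesion term c·N_c = 21.5 × 22.254 = 478.47 kPa; surcharge term q·N_q = 27.03 × 11.854 = 320.42 kPa; self-weight term 0.5·γ·B·N_γ = 0.5 × 11.469 × 1.26 × 8 = 57.805 kPa.
q_ult = 478.47 + 320.42 + 57.805 = 856.69 kPa.
q_net = 856.69 − 27.03 = 829.66 kPa.
q_all(net) = 829.66 / 3 = 276.55 kPa.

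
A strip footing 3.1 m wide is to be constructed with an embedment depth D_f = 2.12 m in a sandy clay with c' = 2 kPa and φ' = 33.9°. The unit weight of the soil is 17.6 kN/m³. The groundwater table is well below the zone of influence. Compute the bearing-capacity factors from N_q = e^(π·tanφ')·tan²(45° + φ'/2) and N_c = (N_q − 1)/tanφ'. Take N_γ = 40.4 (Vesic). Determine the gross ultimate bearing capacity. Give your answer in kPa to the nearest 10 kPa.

q_ult ≈ 2270 kPa

tan33.9° = 0.672, so N_q = e^(π×0.672)·tan²(61.95°) = 8.257 × 3.522 = 29.08.
N_c = (29.08 − 1)/tan33.9° = 41.79.
Overburden at base level: q = 17.6 × 2.12 = 37.312 kPa.
Cohesion term c·N_c = 2 × 41.793 = 83.585 kPa; surcharge term q·N_q = 37.312 × 29.083 = 1085.2 kPa; self-weight term 0.5·γ·B·N_γ = 0.5 × 17.6 × 3.1 × 40.4 = 1102.1 kPa.
q_ult = 83.585 + 1085.2 + 1102.1 = 2270.9 kPa.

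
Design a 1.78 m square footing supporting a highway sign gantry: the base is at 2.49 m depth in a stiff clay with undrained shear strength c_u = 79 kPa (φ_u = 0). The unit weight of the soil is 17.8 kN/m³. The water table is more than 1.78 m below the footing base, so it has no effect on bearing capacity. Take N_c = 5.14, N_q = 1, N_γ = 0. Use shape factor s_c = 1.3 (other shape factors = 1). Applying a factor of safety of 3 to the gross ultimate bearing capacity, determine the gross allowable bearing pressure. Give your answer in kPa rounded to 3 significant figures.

q_all ≈ 191 kPa

q = γ·D_f = 17.8 × 2.49 = 44.322 kPa.
c·N_c·s_c = 79 × 5.14 × 1.3 = 527.88 kPa
q·N_q = 44.322 × 1 = 44.322 kPa
q_ult = 527.88 + 44.322 = 572.2 kPa.
q_all = q_ult / FS = 572.2 / 3 = 190.73 kPa.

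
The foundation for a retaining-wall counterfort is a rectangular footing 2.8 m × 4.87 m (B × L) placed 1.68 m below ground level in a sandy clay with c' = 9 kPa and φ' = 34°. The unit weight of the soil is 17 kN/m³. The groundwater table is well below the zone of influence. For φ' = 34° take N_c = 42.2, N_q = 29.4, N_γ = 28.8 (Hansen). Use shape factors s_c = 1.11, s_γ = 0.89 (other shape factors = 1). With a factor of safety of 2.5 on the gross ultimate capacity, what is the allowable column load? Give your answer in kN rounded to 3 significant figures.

Overburden at base level: q = 17 × 1.68 = 28.56 kPa.
Cohesion term c·N_c·s_c = 9 × 42.2 × 1.11 = 421.58 kPa; surcharge term q·N_q = 28.56 × 29.4 = 839.66 kPa; self-weight term 0.5·γ·B·N_γ·s_γ = 0.5 × 17 × 2.8 × 28.8 × 0.89 = 610.04 kPa.
q_ult = 421.58 + 839.66 + 610.04 = 1871.3 kPa.
Gross allowable pressure q_all = 1871.3 / 2.5 = 748.51 kPa.
Footing area = 13.636 m², so allowable column load = 748.51 × 13.636 = 10207 kN.

P_all ≈ 10200 kN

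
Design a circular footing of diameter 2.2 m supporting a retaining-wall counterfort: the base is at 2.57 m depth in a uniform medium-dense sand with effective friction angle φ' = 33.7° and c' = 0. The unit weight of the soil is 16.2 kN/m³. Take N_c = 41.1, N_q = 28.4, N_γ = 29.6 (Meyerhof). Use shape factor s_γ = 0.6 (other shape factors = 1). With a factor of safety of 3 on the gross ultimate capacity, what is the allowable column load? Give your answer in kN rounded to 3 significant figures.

q = γ·D_f = 16.2 × 2.57 = 41.634 kPa.
q·N_q = 41.634 × 28.4 = 1182.4 kPa
0.5·γ·B·N_γ·s_γ = 0.5 × 16.2 × 2.2 × 29.6 × 0.6 = 316.48 kPa
q_ult = 1182.4 + 316.48 = 1498.9 kPa.
Gross allowable pressure q_all = 1498.9 / 3 = 499.63 kPa.
Footing area = 3.8013 m², so allowable column load = 499.63 × 3.8013 = 1899.2 kN.

P_all ≈ 1900 kN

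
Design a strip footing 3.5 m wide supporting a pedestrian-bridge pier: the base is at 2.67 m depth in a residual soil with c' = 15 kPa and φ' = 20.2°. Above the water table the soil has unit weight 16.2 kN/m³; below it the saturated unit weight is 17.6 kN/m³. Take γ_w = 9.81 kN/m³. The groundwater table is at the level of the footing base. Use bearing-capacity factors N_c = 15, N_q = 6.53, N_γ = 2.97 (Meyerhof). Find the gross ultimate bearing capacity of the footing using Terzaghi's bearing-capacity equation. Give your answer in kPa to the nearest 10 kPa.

Overburden at base level: q = 16.2 × 2.67 = 43.254 kPa.
Below the base the soil is submerged, so the ½γBN_γ term uses γ' = 17.6 − 9.81 = 7.79 kN/m³.
Cohesion term c·N_c = 15 × 15 = 225 kPa; surcharge term q·N_q = 43.254 × 6.53 = 282.45 kPa; self-weight term 0.5·γ·B·N_γ = 0.5 × 7.79 × 3.5 × 2.97 = 40.489 kPa.
q_ult = 225 + 282.45 + 40.489 = 547.94 kPa.

q_ult ≈ 550 kPa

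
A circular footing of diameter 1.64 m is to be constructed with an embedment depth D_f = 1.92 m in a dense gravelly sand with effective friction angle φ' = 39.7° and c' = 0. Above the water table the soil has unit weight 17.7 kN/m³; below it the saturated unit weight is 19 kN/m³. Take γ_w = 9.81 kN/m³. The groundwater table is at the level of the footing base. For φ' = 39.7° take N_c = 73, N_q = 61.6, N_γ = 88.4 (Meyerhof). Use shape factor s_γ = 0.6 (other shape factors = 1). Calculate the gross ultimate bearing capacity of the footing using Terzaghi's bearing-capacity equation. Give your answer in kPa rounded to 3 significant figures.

q_ult ≈ 2490 kPa

q = γ·D_f = 17.7 × 1.92 = 33.984 kPa.
For the ½γBN_γ term take γ' = 19 − 9.81 = 9.19 kN/m³ (soil below base is submerged).
q·N_q = 33.984 × 61.6 = 2093.4 kPa
0.5·γ·B·N_γ·s_γ = 0.5 × 9.19 × 1.64 × 88.4 × 0.6 = 399.7 kPa
q_ult = 2093.4 + 399.7 = 2493.1 kPa.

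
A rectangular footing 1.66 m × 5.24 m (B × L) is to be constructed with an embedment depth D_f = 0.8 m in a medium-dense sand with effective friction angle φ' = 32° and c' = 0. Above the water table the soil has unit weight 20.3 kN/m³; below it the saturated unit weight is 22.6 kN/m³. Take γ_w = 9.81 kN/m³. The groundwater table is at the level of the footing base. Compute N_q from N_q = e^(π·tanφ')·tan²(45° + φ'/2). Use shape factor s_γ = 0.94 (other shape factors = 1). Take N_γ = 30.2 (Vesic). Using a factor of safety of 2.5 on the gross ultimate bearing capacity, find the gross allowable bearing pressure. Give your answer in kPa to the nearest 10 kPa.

N_q = e^(π·tan32°)·tan²(61°) = 23.18.
q = γ·D_f = 20.3 × 0.8 = 16.24 kPa.
For the ½γBN_γ term take γ' = 22.6 − 9.81 = 12.79 kN/m³ (soil below base is submerged).
q·N_q = 16.24 × 23.177 = 376.39 kPa
0.5·γ·B·N_γ·s_γ = 0.5 × 12.79 × 1.66 × 30.2 × 0.94 = 301.36 kPa
q_ult = 376.39 + 301.36 = 677.75 kPa.
q_all = 677.75 / 2.5 = 271.1 kPa.

q_all ≈ 270 kPa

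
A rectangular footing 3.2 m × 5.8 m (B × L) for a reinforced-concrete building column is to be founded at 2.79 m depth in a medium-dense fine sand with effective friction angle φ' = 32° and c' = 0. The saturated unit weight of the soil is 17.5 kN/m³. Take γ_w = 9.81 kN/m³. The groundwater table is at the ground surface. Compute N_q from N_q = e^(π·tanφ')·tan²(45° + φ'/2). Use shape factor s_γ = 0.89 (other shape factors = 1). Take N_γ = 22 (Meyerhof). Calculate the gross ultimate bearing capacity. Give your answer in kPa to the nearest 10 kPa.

q_ult ≈ 740 kPa

tan32° = 0.6249, so N_q = e^(π×0.6249)·tan²(61°) = 7.121 × 3.255 = 23.18.
With the water table at the surface the whole profile is submerged: γ' = 17.5 − 9.81 = 7.69 kN/m³, so q = γ'·D_f = 21.455 kPa; the same γ' applies in the ½γBN_γ term.
q_ult = q·N_q + 0.5·γ·B·N_γ·s_γ
     = 21.455 × 23.177 + 0.5 × 7.69 × 3.2 × 22 × 0.89
     = 497.26 + 240.91 = 738.17 kPa.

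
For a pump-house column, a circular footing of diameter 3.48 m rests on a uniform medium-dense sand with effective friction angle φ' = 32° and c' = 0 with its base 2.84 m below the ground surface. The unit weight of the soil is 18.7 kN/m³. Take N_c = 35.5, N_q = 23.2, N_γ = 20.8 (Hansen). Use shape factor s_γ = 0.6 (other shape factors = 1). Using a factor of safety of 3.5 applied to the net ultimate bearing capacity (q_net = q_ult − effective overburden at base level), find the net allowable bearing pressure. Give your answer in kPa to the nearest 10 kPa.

Effective surcharge at the founding depth q = γ·D_f = 18.7 × 2.84 = 53.108 kPa.
q_ult = q·N_q + 0.5·γ·B·N_γ·s_γ
     = 53.108 × 23.2 + 0.5 × 18.7 × 3.48 × 20.8 × 0.6
     = 1232.1 + 406.07 = 1638.2 kPa.
Net ultimate: q_net = 1638.2 − 53.108 = 1585.1 kPa.
q_all(net) = 1585.1 / 3.5 = 452.88 kPa.

q_all(net) ≈ 450 kPa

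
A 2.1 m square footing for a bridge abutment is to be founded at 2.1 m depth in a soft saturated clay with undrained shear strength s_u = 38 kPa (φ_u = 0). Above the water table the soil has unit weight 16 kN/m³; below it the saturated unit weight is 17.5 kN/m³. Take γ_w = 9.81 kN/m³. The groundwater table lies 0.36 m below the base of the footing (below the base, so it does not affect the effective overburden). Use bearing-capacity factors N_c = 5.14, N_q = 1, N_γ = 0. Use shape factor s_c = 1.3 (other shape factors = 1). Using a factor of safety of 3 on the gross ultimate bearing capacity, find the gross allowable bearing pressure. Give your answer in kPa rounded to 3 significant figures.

Effective surcharge at the founding depth q = γ·D_f = 16 × 2.1 = 33.6 kPa.
q_ult = c·N_c·s_c + q·N_q
     = 38 × 5.14 × 1.3 + 33.6 × 1
     = 253.92 + 33.6 = 287.52 kPa.
q_all = 287.52 / 3 = 95.839 kPa.

q_all ≈ 95.8 kPa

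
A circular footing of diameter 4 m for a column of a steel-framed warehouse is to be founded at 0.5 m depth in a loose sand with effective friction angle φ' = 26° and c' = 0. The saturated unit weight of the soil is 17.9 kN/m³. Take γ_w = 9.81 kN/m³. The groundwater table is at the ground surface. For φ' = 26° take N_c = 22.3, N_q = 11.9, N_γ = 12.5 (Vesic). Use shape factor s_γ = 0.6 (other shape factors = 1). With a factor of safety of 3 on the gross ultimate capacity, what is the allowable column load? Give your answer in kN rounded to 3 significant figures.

P_all ≈ 710 kN

Water table at ground surface, so effective unit weight γ' = 17.9 − 9.81 = 8.09 kN/m³ is used throughout; overburden q = 8.09 × 0.5 = 4.045 kPa; the same γ' applies in the ½γBN_γ term.
Surcharge term q·N_q = 4.045 × 11.9 = 48.135 kPa; self-weight term 0.5·γ·B·N_γ·s_γ = 0.5 × 8.09 × 4 × 12.5 × 0.6 = 121.35 kPa.
q_ult = 48.135 + 121.35 = 169.49 kPa.
Gross allowable pressure q_all = 169.49 / 3 = 56.495 kPa.
Footing area = 12.5664 m², so allowable column load = 56.495 × 12.5664 = 709.94 kN.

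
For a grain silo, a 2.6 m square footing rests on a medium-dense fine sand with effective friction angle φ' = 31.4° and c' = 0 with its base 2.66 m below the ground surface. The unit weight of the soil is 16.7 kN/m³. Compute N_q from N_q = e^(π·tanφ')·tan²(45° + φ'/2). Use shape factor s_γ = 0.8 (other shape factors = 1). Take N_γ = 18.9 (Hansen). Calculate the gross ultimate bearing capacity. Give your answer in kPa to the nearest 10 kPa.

tan31.4° = 0.6104, so N_q = e^(π×0.6104)·tan²(60.7°) = 6.805 × 3.175 = 21.61.
Overburden at base level: q = 16.7 × 2.66 = 44.422 kPa.
Surcharge term q·N_q = 44.422 × 21.608 = 959.89 kPa; self-weight term 0.5·γ·B·N_γ·s_γ = 0.5 × 16.7 × 2.6 × 18.9 × 0.8 = 328.26 kPa.
q_ult = 959.89 + 328.26 = 1288.1 kPa.

q_ult ≈ 1290 kPa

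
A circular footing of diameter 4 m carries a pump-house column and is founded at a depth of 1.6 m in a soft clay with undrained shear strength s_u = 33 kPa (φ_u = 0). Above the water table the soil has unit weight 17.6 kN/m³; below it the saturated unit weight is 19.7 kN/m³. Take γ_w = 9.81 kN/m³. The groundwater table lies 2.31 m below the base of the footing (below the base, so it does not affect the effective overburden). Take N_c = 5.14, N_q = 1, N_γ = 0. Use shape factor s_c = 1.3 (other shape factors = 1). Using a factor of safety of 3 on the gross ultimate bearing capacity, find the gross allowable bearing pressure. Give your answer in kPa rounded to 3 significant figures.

q_all ≈ 82.9 kPa

Effective surcharge at the founding depth q = γ·D_f = 17.6 × 1.6 = 28.16 kPa.
q_ult = c·N_c·s_c + q·N_q
     = 33 × 5.14 × 1.3 + 28.16 × 1
     = 220.51 + 28.16 = 248.67 kPa.
q_all = 248.67 / 3 = 82.889 kPa.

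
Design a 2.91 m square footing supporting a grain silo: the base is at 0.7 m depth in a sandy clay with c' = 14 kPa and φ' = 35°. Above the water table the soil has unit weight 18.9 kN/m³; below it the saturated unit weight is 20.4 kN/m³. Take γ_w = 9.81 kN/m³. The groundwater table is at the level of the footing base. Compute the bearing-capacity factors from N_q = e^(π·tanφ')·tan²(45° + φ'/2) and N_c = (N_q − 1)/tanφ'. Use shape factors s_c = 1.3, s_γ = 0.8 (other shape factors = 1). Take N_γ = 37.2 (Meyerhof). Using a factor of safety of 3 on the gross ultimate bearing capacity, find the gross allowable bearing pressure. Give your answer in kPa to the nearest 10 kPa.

q_all ≈ 580 kPa

N_q = e^(π·tan35°)·tan²(62.5°) = 33.3; N_c = (N_q − 1)/tanφ' = 46.12.
q = γ·D_f = 18.9 × 0.7 = 13.23 kPa.
For the ½γBN_γ term take γ' = 20.4 − 9.81 = 10.59 kN/m³ (soil below base is submerged).
c·N_c·s_c = 14 × 46.124 × 1.3 = 839.45 kPa
q·N_q = 13.23 × 33.296 = 440.51 kPa
0.5·γ·B·N_γ·s_γ = 0.5 × 10.59 × 2.91 × 37.2 × 0.8 = 458.56 kPa
q_ult = 839.45 + 440.51 + 458.56 = 1738.5 kPa.
q_all = 1738.5 / 3 = 579.5 kPa.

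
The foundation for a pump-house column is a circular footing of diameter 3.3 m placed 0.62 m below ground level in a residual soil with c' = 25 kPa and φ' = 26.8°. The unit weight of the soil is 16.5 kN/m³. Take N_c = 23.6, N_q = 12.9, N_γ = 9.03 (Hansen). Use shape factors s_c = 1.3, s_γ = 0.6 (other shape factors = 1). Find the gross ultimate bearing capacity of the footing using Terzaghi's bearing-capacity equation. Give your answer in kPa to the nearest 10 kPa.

Overburden at base level: q = 16.5 × 0.62 = 10.23 kPa.
Cohesion term c·N_c·s_c = 25 × 23.6 × 1.3 = 767 kPa; surcharge term q·N_q = 10.23 × 12.9 = 131.97 kPa; self-weight term 0.5·γ·B·N_γ·s_γ = 0.5 × 16.5 × 3.3 × 9.03 × 0.6 = 147.51 kPa.
q_ult = 767 + 131.97 + 147.51 = 1046.5 kPa.

q_ult ≈ 1050 kPa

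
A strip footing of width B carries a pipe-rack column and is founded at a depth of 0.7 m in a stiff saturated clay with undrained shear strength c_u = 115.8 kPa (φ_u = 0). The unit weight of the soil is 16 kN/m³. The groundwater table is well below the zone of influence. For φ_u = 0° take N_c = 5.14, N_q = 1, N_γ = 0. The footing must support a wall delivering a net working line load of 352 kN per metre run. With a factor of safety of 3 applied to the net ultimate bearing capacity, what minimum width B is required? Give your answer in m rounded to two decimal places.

Effective surcharge at the founding depth q = γ·D_f = 16 × 0.7 = 11.2 kPa.
q_ult = c·N_c + q·N_q
     = 115.8 × 5.14 + 11.2 × 1
     = 595.21 + 11.2 = 606.41 kPa.
For φ = 0 the ½γBN_γ term vanishes, so q_ult is independent of B. q_net = 606.41 − 11.2 = 595.21 kPa; q_all(net) = 595.21/3 = 198.4 kPa.
Required width B = w / q_all(net) = 352 / 198.4 = 1.774 m.

B = 1.77 m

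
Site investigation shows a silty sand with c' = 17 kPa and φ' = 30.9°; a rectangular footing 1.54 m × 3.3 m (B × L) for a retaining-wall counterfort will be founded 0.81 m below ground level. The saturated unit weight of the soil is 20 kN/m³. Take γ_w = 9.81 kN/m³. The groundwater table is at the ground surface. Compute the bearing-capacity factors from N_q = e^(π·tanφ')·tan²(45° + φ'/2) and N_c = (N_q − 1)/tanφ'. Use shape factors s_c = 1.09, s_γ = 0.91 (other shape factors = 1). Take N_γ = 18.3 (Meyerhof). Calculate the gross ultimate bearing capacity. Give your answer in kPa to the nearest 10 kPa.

tan30.9° = 0.5985, so N_q = e^(π×0.5985)·tan²(60.45°) = 6.555 × 3.111 = 20.39.
N_c = (20.39 − 1)/tan30.9° = 32.41.
Water table at ground surface, so effective unit weight γ' = 20 − 9.81 = 10.19 kN/m³ is used throughout; overburden q = 10.19 × 0.81 = 8.2539 kPa; the same γ' applies in the ½γBN_γ term.
Cohesion term c·N_c·s_c = 17 × 32.406 × 1.09 = 600.48 kPa; surcharge term q·N_q = 8.2539 × 20.394 = 168.33 kPa; self-weight term 0.5·γ·B·N_γ·s_γ = 0.5 × 10.19 × 1.54 × 18.3 × 0.91 = 130.66 kPa.
q_ult = 600.48 + 168.33 + 130.66 = 899.47 kPa.

q_ult ≈ 900 kPa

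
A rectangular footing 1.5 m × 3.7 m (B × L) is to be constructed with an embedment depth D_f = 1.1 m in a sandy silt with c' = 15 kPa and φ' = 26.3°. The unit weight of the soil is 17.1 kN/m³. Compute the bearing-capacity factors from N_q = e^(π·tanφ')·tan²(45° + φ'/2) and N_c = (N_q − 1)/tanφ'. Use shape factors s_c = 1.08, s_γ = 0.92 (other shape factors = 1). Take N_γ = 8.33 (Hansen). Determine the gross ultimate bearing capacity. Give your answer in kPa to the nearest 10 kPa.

q_ult ≈ 700 kPa

tan26.3° = 0.4942, so N_q = e^(π×0.4942)·tan²(58.15°) = 4.724 × 2.591 = 12.24.
N_c = (12.24 − 1)/tan26.3° = 22.74.
Overburden at base level: q = 17.1 × 1.1 = 18.81 kPa.
Cohesion term c·N_c·s_c = 15 × 22.744 × 1.08 = 368.45 kPa; surcharge term q·N_q = 18.81 × 12.241 = 230.25 kPa; self-weight term 0.5·γ·B·N_γ·s_γ = 0.5 × 17.1 × 1.5 × 8.33 × 0.92 = 98.286 kPa.
q_ult = 368.45 + 230.25 + 98.286 = 696.98 kPa.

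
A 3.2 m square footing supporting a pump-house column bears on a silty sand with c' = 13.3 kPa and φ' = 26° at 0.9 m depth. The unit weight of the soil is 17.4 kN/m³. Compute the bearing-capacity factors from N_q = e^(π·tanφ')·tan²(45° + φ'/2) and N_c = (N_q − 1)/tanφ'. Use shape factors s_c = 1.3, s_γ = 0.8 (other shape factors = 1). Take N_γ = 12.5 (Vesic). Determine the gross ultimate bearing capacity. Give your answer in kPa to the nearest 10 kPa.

tan26° = 0.4877, so N_q = e^(π×0.4877)·tan²(58°) = 4.629 × 2.561 = 11.85.
N_c = (11.85 − 1)/tan26° = 22.25.
q = γ·D_f = 17.4 × 0.9 = 15.66 kPa.
c·N_c·s_c = 13.3 × 22.254 × 1.3 = 384.78 kPa
q·N_q = 15.66 × 11.854 = 185.64 kPa
0.5·γ·B·N_γ·s_γ = 0.5 × 17.4 × 3.2 × 12.5 × 0.8 = 278.4 kPa
q_ult = 384.78 + 185.64 + 278.4 = 848.82 kPa.

q_ult ≈ 850 kPa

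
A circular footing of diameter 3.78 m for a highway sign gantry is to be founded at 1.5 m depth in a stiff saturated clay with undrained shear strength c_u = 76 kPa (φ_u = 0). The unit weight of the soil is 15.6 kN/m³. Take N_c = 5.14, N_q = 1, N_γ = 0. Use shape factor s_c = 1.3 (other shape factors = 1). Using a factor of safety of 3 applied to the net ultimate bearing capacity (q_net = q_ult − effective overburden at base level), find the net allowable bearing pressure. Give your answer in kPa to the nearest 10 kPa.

q_all(net) ≈ 170 kPa

Overburden at base level: q = 15.6 × 1.5 = 23.4 kPa.
Cohesion term c·N_c·s_c = 76 × 5.14 × 1.3 = 507.83 kPa; surcharge term q·N_q = 23.4 × 1 = 23.4 kPa.
q_ult = 507.83 + 23.4 = 531.23 kPa.
Net ultimate: q_net = 531.23 − 23.4 = 507.83 kPa.
q_all(net) = 507.83 / 3 = 169.28 kPa.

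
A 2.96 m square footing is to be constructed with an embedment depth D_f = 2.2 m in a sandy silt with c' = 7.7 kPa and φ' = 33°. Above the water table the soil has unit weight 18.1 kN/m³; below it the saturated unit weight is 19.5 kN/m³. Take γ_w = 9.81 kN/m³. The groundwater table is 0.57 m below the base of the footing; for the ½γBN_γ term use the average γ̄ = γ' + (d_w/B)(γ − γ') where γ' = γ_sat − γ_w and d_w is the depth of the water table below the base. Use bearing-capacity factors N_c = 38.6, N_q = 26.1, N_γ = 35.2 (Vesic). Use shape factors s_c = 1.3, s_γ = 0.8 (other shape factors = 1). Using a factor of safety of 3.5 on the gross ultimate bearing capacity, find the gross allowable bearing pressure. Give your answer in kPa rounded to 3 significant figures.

q_all ≈ 542 kPa

Overburden at base level: q = 18.1 × 2.2 = 39.82 kPa.
The water table is 0.57 m below the base (< B = 2.96 m), so the ½γBN_γ term uses γ̄ = γ' + (d_w/B)(γ − γ') = 9.69 + (0.57/2.96)(18.1 − 9.69) = 11.309 kN/m³.
Cohesion term c·N_c·s_c = 7.7 × 38.6 × 1.3 = 386.39 kPa; surcharge term q·N_q = 39.82 × 26.1 = 1039.3 kPa; self-weight term 0.5·γ·B·N_γ·s_γ = 0.5 × 11.309 × 2.96 × 35.2 × 0.8 = 471.34 kPa.
q_ult = 386.39 + 1039.3 + 471.34 = 1897 kPa.
q_all = 1897 / 3.5 = 542.01 kPa.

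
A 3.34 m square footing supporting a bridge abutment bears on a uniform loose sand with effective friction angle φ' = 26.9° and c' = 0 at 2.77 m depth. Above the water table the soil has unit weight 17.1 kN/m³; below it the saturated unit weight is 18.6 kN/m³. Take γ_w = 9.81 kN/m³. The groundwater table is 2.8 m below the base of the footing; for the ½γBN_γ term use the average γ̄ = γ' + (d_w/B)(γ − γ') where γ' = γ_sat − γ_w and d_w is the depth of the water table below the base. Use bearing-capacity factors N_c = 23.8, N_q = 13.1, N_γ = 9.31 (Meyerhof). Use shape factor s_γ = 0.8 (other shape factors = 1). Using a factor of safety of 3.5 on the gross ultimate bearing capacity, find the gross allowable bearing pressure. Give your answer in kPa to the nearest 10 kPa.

q_all ≈ 230 kPa

Effective surcharge at the founding depth q = γ·D_f = 17.1 × 2.77 = 47.367 kPa.
With d_w = 2.8 m < B, γ̄ = 8.79 + (2.8/3.34) × (17.1 − 8.79) = 15.756 kN/m³.
q_ult = q·N_q + 0.5·γ·B·N_γ·s_γ
     = 47.367 × 13.1 + 0.5 × 15.756 × 3.34 × 9.31 × 0.8
     = 620.51 + 195.98 = 816.49 kPa.
q_all = 816.49 / 3.5 = 233.28 kPa.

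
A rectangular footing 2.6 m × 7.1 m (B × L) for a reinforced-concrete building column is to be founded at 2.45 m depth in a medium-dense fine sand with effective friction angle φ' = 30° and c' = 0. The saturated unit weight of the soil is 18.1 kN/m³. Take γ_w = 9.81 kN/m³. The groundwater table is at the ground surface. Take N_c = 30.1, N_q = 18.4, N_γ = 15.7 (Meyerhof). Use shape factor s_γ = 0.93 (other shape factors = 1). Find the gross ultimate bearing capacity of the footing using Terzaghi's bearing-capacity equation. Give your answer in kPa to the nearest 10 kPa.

q_ult ≈ 530 kPa

Water table at ground surface, so effective unit weight γ' = 18.1 − 9.81 = 8.29 kN/m³ is used throughout; overburden q = 8.29 × 2.45 = 20.311 kPa; the same γ' applies in the ½γBN_γ term.
Surcharge term q·N_q = 20.311 × 18.4 = 373.71 kPa; self-weight term 0.5·γ·B·N_γ·s_γ = 0.5 × 8.29 × 2.6 × 15.7 × 0.93 = 157.35 kPa.
q_ult = 373.71 + 157.35 = 531.07 kPa.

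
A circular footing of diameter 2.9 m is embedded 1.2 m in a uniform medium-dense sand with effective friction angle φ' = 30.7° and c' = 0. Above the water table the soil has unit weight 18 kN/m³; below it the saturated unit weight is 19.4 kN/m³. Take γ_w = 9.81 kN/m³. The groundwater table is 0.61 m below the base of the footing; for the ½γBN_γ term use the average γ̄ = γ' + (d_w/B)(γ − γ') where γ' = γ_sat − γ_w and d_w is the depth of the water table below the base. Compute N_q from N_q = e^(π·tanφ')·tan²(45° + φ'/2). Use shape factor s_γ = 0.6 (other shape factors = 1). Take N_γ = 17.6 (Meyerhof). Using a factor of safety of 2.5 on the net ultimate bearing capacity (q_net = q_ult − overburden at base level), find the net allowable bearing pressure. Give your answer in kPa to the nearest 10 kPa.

q_all(net) ≈ 230 kPa

N_q = e^(π·tan30.7°)·tan²(60.35°) = 19.93.
Overburden at base level: q = 18 × 1.2 = 21.6 kPa.
The water table is 0.61 m below the base (< B = 2.9 m), so the ½γBN_γ term uses γ̄ = γ' + (d_w/B)(γ − γ') = 9.59 + (0.61/2.9)(18 − 9.59) = 11.359 kN/m³.
Surcharge term q·N_q = 21.6 × 19.931 = 430.51 kPa; self-weight term 0.5·γ·B·N_γ·s_γ = 0.5 × 11.359 × 2.9 × 17.6 × 0.6 = 173.93 kPa.
q_ult = 430.51 + 173.93 = 604.44 kPa.
q_net = 604.44 − 21.6 = 582.84 kPa.
q_all(net) = 582.84 / 2.5 = 233.13 kPa.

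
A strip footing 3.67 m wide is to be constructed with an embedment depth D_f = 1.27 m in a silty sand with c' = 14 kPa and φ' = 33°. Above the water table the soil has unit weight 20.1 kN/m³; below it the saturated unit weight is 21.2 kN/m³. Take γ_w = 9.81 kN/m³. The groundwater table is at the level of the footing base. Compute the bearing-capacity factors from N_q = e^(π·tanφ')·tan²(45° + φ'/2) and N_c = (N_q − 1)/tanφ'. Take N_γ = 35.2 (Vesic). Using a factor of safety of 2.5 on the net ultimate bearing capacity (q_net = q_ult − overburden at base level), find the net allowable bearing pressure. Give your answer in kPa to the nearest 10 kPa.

N_q = e^(π·tan33°)·tan²(61.5°) = 26.09; N_c = (N_q − 1)/tanφ' = 38.64.
Effective surcharge at the founding depth q = γ·D_f = 20.1 × 1.27 = 25.527 kPa.
The water table coincides with the base, so in the self-weight term γ → γ' = 11.39 kN/m³.
q_ult = c·N_c + q·N_q + 0.5·γ·B·N_γ
     = 14 × 38.638 + 25.527 × 26.092 + 0.5 × 11.39 × 3.67 × 35.2
     = 540.94 + 666.05 + 735.7 = 1942.7 kPa.
q_net = 1942.7 − 25.527 = 1917.2 kPa.
q_all(net) = 1917.2 / 2.5 = 766.87 kPa.

q_all(net) ≈ 770 kPa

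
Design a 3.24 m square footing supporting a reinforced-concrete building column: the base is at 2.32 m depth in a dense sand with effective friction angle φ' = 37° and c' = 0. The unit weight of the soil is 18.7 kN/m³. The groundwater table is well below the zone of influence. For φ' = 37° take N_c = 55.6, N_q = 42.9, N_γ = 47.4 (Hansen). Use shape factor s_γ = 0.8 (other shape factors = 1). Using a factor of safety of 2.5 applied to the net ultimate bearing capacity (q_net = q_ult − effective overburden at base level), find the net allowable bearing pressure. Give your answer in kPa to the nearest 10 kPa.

q = γ·D_f = 18.7 × 2.32 = 43.384 kPa.
q·N_q = 43.384 × 42.9 = 1861.2 kPa
0.5·γ·B·N_γ·s_γ = 0.5 × 18.7 × 3.24 × 47.4 × 0.8 = 1148.7 kPa
q_ult = 1861.2 + 1148.7 = 3009.9 kPa.
Net ultimate: q_net = 3009.9 − 43.384 = 2966.5 kPa.
q_all(net) = 2966.5 / 2.5 = 1186.6 kPa.

q_all(net) ≈ 1190 kPa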